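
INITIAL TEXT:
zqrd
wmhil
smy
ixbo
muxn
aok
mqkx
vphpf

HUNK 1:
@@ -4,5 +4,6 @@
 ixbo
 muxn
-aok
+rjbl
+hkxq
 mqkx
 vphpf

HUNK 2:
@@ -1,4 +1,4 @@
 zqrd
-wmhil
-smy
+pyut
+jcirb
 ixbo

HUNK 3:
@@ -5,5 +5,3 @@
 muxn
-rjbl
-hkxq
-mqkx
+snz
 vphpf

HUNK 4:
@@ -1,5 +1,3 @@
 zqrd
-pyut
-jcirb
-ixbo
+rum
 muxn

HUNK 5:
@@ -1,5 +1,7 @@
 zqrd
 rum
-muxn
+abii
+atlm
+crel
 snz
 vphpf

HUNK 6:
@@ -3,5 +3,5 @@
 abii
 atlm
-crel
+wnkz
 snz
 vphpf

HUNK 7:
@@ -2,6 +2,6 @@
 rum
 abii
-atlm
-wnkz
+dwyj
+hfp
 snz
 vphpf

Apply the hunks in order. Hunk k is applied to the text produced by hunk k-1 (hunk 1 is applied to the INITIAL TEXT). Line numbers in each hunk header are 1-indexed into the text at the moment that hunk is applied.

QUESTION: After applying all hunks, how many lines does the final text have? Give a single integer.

Hunk 1: at line 4 remove [aok] add [rjbl,hkxq] -> 9 lines: zqrd wmhil smy ixbo muxn rjbl hkxq mqkx vphpf
Hunk 2: at line 1 remove [wmhil,smy] add [pyut,jcirb] -> 9 lines: zqrd pyut jcirb ixbo muxn rjbl hkxq mqkx vphpf
Hunk 3: at line 5 remove [rjbl,hkxq,mqkx] add [snz] -> 7 lines: zqrd pyut jcirb ixbo muxn snz vphpf
Hunk 4: at line 1 remove [pyut,jcirb,ixbo] add [rum] -> 5 lines: zqrd rum muxn snz vphpf
Hunk 5: at line 1 remove [muxn] add [abii,atlm,crel] -> 7 lines: zqrd rum abii atlm crel snz vphpf
Hunk 6: at line 3 remove [crel] add [wnkz] -> 7 lines: zqrd rum abii atlm wnkz snz vphpf
Hunk 7: at line 2 remove [atlm,wnkz] add [dwyj,hfp] -> 7 lines: zqrd rum abii dwyj hfp snz vphpf
Final line count: 7

Answer: 7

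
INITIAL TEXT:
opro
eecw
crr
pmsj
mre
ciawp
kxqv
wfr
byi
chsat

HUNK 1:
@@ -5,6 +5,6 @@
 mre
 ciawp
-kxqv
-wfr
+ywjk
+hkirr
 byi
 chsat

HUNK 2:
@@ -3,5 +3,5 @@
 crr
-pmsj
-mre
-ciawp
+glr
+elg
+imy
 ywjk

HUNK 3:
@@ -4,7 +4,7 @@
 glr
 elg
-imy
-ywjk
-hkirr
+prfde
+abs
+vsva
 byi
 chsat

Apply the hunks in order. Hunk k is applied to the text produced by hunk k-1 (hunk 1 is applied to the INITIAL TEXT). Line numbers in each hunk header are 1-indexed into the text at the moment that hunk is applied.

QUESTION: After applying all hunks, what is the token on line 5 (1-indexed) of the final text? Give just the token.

Hunk 1: at line 5 remove [kxqv,wfr] add [ywjk,hkirr] -> 10 lines: opro eecw crr pmsj mre ciawp ywjk hkirr byi chsat
Hunk 2: at line 3 remove [pmsj,mre,ciawp] add [glr,elg,imy] -> 10 lines: opro eecw crr glr elg imy ywjk hkirr byi chsat
Hunk 3: at line 4 remove [imy,ywjk,hkirr] add [prfde,abs,vsva] -> 10 lines: opro eecw crr glr elg prfde abs vsva byi chsat
Final line 5: elg

Answer: elg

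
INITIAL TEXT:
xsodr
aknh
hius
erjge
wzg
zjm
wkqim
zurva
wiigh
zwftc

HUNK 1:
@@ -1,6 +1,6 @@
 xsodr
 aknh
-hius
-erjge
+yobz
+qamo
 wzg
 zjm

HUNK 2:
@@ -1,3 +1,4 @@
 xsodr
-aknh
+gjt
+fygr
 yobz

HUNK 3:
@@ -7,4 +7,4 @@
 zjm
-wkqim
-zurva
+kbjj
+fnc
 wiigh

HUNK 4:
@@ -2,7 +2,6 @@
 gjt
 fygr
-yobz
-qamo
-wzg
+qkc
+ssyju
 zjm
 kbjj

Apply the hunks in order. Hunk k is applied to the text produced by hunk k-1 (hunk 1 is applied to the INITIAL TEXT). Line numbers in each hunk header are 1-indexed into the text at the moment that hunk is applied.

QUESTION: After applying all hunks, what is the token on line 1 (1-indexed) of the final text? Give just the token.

Hunk 1: at line 1 remove [hius,erjge] add [yobz,qamo] -> 10 lines: xsodr aknh yobz qamo wzg zjm wkqim zurva wiigh zwftc
Hunk 2: at line 1 remove [aknh] add [gjt,fygr] -> 11 lines: xsodr gjt fygr yobz qamo wzg zjm wkqim zurva wiigh zwftc
Hunk 3: at line 7 remove [wkqim,zurva] add [kbjj,fnc] -> 11 lines: xsodr gjt fygr yobz qamo wzg zjm kbjj fnc wiigh zwftc
Hunk 4: at line 2 remove [yobz,qamo,wzg] add [qkc,ssyju] -> 10 lines: xsodr gjt fygr qkc ssyju zjm kbjj fnc wiigh zwftc
Final line 1: xsodr

Answer: xsodr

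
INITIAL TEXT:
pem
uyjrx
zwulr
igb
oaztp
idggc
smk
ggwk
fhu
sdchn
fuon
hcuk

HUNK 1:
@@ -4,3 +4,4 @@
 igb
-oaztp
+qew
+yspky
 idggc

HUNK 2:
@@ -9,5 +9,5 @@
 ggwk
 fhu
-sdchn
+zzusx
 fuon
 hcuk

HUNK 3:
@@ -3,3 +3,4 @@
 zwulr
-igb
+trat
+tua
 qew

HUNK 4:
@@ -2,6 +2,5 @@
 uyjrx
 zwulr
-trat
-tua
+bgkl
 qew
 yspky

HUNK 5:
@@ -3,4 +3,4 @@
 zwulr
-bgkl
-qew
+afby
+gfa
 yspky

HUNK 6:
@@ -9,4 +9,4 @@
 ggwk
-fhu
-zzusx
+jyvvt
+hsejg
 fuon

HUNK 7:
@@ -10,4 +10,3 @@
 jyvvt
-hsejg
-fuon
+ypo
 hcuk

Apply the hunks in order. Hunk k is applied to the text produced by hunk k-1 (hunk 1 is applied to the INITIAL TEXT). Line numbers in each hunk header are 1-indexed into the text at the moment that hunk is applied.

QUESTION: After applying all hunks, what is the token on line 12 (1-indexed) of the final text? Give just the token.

Answer: hcuk

Derivation:
Hunk 1: at line 4 remove [oaztp] add [qew,yspky] -> 13 lines: pem uyjrx zwulr igb qew yspky idggc smk ggwk fhu sdchn fuon hcuk
Hunk 2: at line 9 remove [sdchn] add [zzusx] -> 13 lines: pem uyjrx zwulr igb qew yspky idggc smk ggwk fhu zzusx fuon hcuk
Hunk 3: at line 3 remove [igb] add [trat,tua] -> 14 lines: pem uyjrx zwulr trat tua qew yspky idggc smk ggwk fhu zzusx fuon hcuk
Hunk 4: at line 2 remove [trat,tua] add [bgkl] -> 13 lines: pem uyjrx zwulr bgkl qew yspky idggc smk ggwk fhu zzusx fuon hcuk
Hunk 5: at line 3 remove [bgkl,qew] add [afby,gfa] -> 13 lines: pem uyjrx zwulr afby gfa yspky idggc smk ggwk fhu zzusx fuon hcuk
Hunk 6: at line 9 remove [fhu,zzusx] add [jyvvt,hsejg] -> 13 lines: pem uyjrx zwulr afby gfa yspky idggc smk ggwk jyvvt hsejg fuon hcuk
Hunk 7: at line 10 remove [hsejg,fuon] add [ypo] -> 12 lines: pem uyjrx zwulr afby gfa yspky idggc smk ggwk jyvvt ypo hcuk
Final line 12: hcuk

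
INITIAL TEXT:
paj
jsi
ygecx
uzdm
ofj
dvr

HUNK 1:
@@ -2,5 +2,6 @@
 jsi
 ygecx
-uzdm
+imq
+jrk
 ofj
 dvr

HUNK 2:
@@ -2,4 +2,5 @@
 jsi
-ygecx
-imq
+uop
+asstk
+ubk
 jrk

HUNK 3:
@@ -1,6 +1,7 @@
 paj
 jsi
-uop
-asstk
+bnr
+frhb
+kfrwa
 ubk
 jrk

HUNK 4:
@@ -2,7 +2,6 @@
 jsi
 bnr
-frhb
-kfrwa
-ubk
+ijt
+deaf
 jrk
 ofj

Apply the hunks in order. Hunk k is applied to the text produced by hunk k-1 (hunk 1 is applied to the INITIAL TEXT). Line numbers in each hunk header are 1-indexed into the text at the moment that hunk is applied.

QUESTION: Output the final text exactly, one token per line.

Answer: paj
jsi
bnr
ijt
deaf
jrk
ofj
dvr

Derivation:
Hunk 1: at line 2 remove [uzdm] add [imq,jrk] -> 7 lines: paj jsi ygecx imq jrk ofj dvr
Hunk 2: at line 2 remove [ygecx,imq] add [uop,asstk,ubk] -> 8 lines: paj jsi uop asstk ubk jrk ofj dvr
Hunk 3: at line 1 remove [uop,asstk] add [bnr,frhb,kfrwa] -> 9 lines: paj jsi bnr frhb kfrwa ubk jrk ofj dvr
Hunk 4: at line 2 remove [frhb,kfrwa,ubk] add [ijt,deaf] -> 8 lines: paj jsi bnr ijt deaf jrk ofj dvr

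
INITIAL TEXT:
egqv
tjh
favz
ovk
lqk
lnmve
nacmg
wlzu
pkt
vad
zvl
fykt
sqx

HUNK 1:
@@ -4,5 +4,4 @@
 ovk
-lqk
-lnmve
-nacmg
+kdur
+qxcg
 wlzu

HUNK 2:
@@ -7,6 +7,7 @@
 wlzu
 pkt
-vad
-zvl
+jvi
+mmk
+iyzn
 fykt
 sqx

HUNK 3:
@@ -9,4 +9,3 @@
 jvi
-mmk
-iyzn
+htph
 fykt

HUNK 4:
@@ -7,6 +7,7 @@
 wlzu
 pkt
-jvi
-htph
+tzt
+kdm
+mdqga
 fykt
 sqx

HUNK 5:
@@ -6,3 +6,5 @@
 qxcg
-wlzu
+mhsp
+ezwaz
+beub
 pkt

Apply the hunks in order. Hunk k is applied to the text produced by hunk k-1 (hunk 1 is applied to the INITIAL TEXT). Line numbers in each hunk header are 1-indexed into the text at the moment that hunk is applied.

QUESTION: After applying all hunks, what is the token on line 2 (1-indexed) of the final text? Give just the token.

Hunk 1: at line 4 remove [lqk,lnmve,nacmg] add [kdur,qxcg] -> 12 lines: egqv tjh favz ovk kdur qxcg wlzu pkt vad zvl fykt sqx
Hunk 2: at line 7 remove [vad,zvl] add [jvi,mmk,iyzn] -> 13 lines: egqv tjh favz ovk kdur qxcg wlzu pkt jvi mmk iyzn fykt sqx
Hunk 3: at line 9 remove [mmk,iyzn] add [htph] -> 12 lines: egqv tjh favz ovk kdur qxcg wlzu pkt jvi htph fykt sqx
Hunk 4: at line 7 remove [jvi,htph] add [tzt,kdm,mdqga] -> 13 lines: egqv tjh favz ovk kdur qxcg wlzu pkt tzt kdm mdqga fykt sqx
Hunk 5: at line 6 remove [wlzu] add [mhsp,ezwaz,beub] -> 15 lines: egqv tjh favz ovk kdur qxcg mhsp ezwaz beub pkt tzt kdm mdqga fykt sqx
Final line 2: tjh

Answer: tjh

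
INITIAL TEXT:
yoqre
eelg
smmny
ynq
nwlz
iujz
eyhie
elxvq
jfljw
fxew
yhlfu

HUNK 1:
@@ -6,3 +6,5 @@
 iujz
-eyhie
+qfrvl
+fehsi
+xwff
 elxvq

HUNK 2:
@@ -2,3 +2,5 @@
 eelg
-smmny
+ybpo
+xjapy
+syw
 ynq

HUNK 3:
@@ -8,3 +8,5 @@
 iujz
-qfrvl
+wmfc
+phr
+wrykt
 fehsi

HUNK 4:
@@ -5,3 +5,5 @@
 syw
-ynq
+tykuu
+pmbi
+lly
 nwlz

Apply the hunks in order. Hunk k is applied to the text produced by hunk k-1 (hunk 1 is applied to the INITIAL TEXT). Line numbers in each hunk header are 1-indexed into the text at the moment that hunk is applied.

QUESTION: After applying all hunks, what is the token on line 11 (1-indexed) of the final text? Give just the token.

Hunk 1: at line 6 remove [eyhie] add [qfrvl,fehsi,xwff] -> 13 lines: yoqre eelg smmny ynq nwlz iujz qfrvl fehsi xwff elxvq jfljw fxew yhlfu
Hunk 2: at line 2 remove [smmny] add [ybpo,xjapy,syw] -> 15 lines: yoqre eelg ybpo xjapy syw ynq nwlz iujz qfrvl fehsi xwff elxvq jfljw fxew yhlfu
Hunk 3: at line 8 remove [qfrvl] add [wmfc,phr,wrykt] -> 17 lines: yoqre eelg ybpo xjapy syw ynq nwlz iujz wmfc phr wrykt fehsi xwff elxvq jfljw fxew yhlfu
Hunk 4: at line 5 remove [ynq] add [tykuu,pmbi,lly] -> 19 lines: yoqre eelg ybpo xjapy syw tykuu pmbi lly nwlz iujz wmfc phr wrykt fehsi xwff elxvq jfljw fxew yhlfu
Final line 11: wmfc

Answer: wmfc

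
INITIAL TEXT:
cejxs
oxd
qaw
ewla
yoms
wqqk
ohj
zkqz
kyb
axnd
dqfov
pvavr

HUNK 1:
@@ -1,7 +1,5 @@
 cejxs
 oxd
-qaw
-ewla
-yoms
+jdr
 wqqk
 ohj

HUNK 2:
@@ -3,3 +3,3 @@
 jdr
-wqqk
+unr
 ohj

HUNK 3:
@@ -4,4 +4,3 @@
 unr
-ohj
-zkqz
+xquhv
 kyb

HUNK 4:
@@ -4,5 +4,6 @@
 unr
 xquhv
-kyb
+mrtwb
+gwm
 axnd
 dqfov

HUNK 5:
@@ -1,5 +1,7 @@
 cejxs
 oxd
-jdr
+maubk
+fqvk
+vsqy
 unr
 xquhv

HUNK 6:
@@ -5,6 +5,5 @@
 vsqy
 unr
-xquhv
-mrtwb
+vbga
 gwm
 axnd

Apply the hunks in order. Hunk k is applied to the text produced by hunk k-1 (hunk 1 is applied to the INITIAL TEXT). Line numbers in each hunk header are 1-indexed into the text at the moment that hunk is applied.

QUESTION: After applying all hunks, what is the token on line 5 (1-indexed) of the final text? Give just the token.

Answer: vsqy

Derivation:
Hunk 1: at line 1 remove [qaw,ewla,yoms] add [jdr] -> 10 lines: cejxs oxd jdr wqqk ohj zkqz kyb axnd dqfov pvavr
Hunk 2: at line 3 remove [wqqk] add [unr] -> 10 lines: cejxs oxd jdr unr ohj zkqz kyb axnd dqfov pvavr
Hunk 3: at line 4 remove [ohj,zkqz] add [xquhv] -> 9 lines: cejxs oxd jdr unr xquhv kyb axnd dqfov pvavr
Hunk 4: at line 4 remove [kyb] add [mrtwb,gwm] -> 10 lines: cejxs oxd jdr unr xquhv mrtwb gwm axnd dqfov pvavr
Hunk 5: at line 1 remove [jdr] add [maubk,fqvk,vsqy] -> 12 lines: cejxs oxd maubk fqvk vsqy unr xquhv mrtwb gwm axnd dqfov pvavr
Hunk 6: at line 5 remove [xquhv,mrtwb] add [vbga] -> 11 lines: cejxs oxd maubk fqvk vsqy unr vbga gwm axnd dqfov pvavr
Final line 5: vsqy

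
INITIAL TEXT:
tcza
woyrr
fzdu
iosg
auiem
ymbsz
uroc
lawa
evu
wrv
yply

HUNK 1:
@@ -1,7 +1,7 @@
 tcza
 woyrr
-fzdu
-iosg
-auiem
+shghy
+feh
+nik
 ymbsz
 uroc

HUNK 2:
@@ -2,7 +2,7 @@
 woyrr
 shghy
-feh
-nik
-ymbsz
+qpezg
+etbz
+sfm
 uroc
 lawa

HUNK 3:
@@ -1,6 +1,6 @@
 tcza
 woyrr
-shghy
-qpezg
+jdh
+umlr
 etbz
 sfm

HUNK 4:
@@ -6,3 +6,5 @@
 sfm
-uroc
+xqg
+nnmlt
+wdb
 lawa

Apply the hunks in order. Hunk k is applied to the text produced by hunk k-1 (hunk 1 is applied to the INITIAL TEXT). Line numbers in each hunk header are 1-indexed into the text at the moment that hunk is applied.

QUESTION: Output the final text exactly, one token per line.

Hunk 1: at line 1 remove [fzdu,iosg,auiem] add [shghy,feh,nik] -> 11 lines: tcza woyrr shghy feh nik ymbsz uroc lawa evu wrv yply
Hunk 2: at line 2 remove [feh,nik,ymbsz] add [qpezg,etbz,sfm] -> 11 lines: tcza woyrr shghy qpezg etbz sfm uroc lawa evu wrv yply
Hunk 3: at line 1 remove [shghy,qpezg] add [jdh,umlr] -> 11 lines: tcza woyrr jdh umlr etbz sfm uroc lawa evu wrv yply
Hunk 4: at line 6 remove [uroc] add [xqg,nnmlt,wdb] -> 13 lines: tcza woyrr jdh umlr etbz sfm xqg nnmlt wdb lawa evu wrv yply

Answer: tcza
woyrr
jdh
umlr
etbz
sfm
xqg
nnmlt
wdb
lawa
evu
wrv
yply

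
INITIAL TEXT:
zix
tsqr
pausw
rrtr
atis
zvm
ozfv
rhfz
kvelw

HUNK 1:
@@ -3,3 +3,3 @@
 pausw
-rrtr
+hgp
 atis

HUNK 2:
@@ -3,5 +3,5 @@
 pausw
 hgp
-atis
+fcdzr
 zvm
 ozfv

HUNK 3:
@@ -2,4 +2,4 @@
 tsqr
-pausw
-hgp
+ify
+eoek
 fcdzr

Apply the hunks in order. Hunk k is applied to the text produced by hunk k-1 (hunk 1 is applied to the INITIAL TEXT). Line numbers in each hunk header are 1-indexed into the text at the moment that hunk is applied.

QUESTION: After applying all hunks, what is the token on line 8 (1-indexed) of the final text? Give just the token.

Answer: rhfz

Derivation:
Hunk 1: at line 3 remove [rrtr] add [hgp] -> 9 lines: zix tsqr pausw hgp atis zvm ozfv rhfz kvelw
Hunk 2: at line 3 remove [atis] add [fcdzr] -> 9 lines: zix tsqr pausw hgp fcdzr zvm ozfv rhfz kvelw
Hunk 3: at line 2 remove [pausw,hgp] add [ify,eoek] -> 9 lines: zix tsqr ify eoek fcdzr zvm ozfv rhfz kvelw
Final line 8: rhfz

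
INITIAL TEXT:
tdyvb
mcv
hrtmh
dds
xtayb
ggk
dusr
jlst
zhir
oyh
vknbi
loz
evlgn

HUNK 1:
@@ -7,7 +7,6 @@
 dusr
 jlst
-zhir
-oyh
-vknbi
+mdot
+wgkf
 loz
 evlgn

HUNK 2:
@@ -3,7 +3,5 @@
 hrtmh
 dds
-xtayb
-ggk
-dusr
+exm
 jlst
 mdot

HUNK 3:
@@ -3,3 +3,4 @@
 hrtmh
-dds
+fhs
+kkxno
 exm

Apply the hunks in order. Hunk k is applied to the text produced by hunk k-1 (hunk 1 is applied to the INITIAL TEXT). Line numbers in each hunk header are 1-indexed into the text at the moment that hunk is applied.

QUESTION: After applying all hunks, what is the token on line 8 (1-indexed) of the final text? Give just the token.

Answer: mdot

Derivation:
Hunk 1: at line 7 remove [zhir,oyh,vknbi] add [mdot,wgkf] -> 12 lines: tdyvb mcv hrtmh dds xtayb ggk dusr jlst mdot wgkf loz evlgn
Hunk 2: at line 3 remove [xtayb,ggk,dusr] add [exm] -> 10 lines: tdyvb mcv hrtmh dds exm jlst mdot wgkf loz evlgn
Hunk 3: at line 3 remove [dds] add [fhs,kkxno] -> 11 lines: tdyvb mcv hrtmh fhs kkxno exm jlst mdot wgkf loz evlgn
Final line 8: mdot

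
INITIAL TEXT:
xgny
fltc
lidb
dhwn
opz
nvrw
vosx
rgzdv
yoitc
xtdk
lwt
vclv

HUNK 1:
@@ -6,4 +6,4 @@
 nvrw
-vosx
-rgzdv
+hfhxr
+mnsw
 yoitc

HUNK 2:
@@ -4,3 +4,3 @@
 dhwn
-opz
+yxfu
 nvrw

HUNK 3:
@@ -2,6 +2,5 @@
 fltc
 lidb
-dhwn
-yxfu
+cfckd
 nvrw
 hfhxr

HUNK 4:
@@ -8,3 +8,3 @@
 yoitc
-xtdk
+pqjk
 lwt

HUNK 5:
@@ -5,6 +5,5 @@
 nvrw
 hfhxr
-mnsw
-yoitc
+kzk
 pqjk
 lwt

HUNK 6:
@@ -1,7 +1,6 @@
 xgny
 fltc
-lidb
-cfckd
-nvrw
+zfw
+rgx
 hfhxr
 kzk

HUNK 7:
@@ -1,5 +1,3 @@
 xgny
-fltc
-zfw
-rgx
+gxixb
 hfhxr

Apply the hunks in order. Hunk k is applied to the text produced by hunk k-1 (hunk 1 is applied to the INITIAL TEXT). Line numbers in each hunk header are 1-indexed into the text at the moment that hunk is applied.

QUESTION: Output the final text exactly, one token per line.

Hunk 1: at line 6 remove [vosx,rgzdv] add [hfhxr,mnsw] -> 12 lines: xgny fltc lidb dhwn opz nvrw hfhxr mnsw yoitc xtdk lwt vclv
Hunk 2: at line 4 remove [opz] add [yxfu] -> 12 lines: xgny fltc lidb dhwn yxfu nvrw hfhxr mnsw yoitc xtdk lwt vclv
Hunk 3: at line 2 remove [dhwn,yxfu] add [cfckd] -> 11 lines: xgny fltc lidb cfckd nvrw hfhxr mnsw yoitc xtdk lwt vclv
Hunk 4: at line 8 remove [xtdk] add [pqjk] -> 11 lines: xgny fltc lidb cfckd nvrw hfhxr mnsw yoitc pqjk lwt vclv
Hunk 5: at line 5 remove [mnsw,yoitc] add [kzk] -> 10 lines: xgny fltc lidb cfckd nvrw hfhxr kzk pqjk lwt vclv
Hunk 6: at line 1 remove [lidb,cfckd,nvrw] add [zfw,rgx] -> 9 lines: xgny fltc zfw rgx hfhxr kzk pqjk lwt vclv
Hunk 7: at line 1 remove [fltc,zfw,rgx] add [gxixb] -> 7 lines: xgny gxixb hfhxr kzk pqjk lwt vclv

Answer: xgny
gxixb
hfhxr
kzk
pqjk
lwt
vclv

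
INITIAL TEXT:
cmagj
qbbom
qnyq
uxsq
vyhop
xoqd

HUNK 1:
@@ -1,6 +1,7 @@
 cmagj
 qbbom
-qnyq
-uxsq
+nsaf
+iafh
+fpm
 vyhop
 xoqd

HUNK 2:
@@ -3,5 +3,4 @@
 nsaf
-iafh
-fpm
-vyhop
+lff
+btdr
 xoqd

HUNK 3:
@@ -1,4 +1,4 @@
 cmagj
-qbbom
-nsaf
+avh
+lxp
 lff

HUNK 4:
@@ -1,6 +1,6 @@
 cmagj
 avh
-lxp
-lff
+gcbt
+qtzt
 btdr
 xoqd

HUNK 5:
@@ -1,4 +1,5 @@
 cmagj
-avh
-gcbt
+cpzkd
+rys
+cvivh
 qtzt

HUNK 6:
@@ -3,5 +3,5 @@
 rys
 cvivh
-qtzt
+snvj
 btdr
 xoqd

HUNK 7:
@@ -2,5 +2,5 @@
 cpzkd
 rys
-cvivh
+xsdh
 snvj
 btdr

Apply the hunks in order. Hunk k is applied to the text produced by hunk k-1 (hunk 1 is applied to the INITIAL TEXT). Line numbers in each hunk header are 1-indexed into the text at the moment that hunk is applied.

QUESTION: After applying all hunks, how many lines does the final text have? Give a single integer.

Answer: 7

Derivation:
Hunk 1: at line 1 remove [qnyq,uxsq] add [nsaf,iafh,fpm] -> 7 lines: cmagj qbbom nsaf iafh fpm vyhop xoqd
Hunk 2: at line 3 remove [iafh,fpm,vyhop] add [lff,btdr] -> 6 lines: cmagj qbbom nsaf lff btdr xoqd
Hunk 3: at line 1 remove [qbbom,nsaf] add [avh,lxp] -> 6 lines: cmagj avh lxp lff btdr xoqd
Hunk 4: at line 1 remove [lxp,lff] add [gcbt,qtzt] -> 6 lines: cmagj avh gcbt qtzt btdr xoqd
Hunk 5: at line 1 remove [avh,gcbt] add [cpzkd,rys,cvivh] -> 7 lines: cmagj cpzkd rys cvivh qtzt btdr xoqd
Hunk 6: at line 3 remove [qtzt] add [snvj] -> 7 lines: cmagj cpzkd rys cvivh snvj btdr xoqd
Hunk 7: at line 2 remove [cvivh] add [xsdh] -> 7 lines: cmagj cpzkd rys xsdh snvj btdr xoqd
Final line count: 7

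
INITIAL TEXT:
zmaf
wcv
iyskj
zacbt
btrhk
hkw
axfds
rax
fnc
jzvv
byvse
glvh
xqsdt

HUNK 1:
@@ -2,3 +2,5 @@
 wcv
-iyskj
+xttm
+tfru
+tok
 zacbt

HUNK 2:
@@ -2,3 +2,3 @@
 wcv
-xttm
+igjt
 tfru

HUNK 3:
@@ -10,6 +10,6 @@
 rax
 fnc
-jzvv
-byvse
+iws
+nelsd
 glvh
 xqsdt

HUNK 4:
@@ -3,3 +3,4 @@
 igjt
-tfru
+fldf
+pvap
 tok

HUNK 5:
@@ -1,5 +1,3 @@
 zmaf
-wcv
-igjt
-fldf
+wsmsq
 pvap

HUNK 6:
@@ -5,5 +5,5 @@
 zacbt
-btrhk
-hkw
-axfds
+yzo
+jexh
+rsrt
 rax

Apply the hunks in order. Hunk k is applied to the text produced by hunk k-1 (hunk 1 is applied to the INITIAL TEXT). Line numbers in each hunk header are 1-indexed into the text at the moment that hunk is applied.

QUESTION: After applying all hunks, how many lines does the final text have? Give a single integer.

Answer: 14

Derivation:
Hunk 1: at line 2 remove [iyskj] add [xttm,tfru,tok] -> 15 lines: zmaf wcv xttm tfru tok zacbt btrhk hkw axfds rax fnc jzvv byvse glvh xqsdt
Hunk 2: at line 2 remove [xttm] add [igjt] -> 15 lines: zmaf wcv igjt tfru tok zacbt btrhk hkw axfds rax fnc jzvv byvse glvh xqsdt
Hunk 3: at line 10 remove [jzvv,byvse] add [iws,nelsd] -> 15 lines: zmaf wcv igjt tfru tok zacbt btrhk hkw axfds rax fnc iws nelsd glvh xqsdt
Hunk 4: at line 3 remove [tfru] add [fldf,pvap] -> 16 lines: zmaf wcv igjt fldf pvap tok zacbt btrhk hkw axfds rax fnc iws nelsd glvh xqsdt
Hunk 5: at line 1 remove [wcv,igjt,fldf] add [wsmsq] -> 14 lines: zmaf wsmsq pvap tok zacbt btrhk hkw axfds rax fnc iws nelsd glvh xqsdt
Hunk 6: at line 5 remove [btrhk,hkw,axfds] add [yzo,jexh,rsrt] -> 14 lines: zmaf wsmsq pvap tok zacbt yzo jexh rsrt rax fnc iws nelsd glvh xqsdt
Final line count: 14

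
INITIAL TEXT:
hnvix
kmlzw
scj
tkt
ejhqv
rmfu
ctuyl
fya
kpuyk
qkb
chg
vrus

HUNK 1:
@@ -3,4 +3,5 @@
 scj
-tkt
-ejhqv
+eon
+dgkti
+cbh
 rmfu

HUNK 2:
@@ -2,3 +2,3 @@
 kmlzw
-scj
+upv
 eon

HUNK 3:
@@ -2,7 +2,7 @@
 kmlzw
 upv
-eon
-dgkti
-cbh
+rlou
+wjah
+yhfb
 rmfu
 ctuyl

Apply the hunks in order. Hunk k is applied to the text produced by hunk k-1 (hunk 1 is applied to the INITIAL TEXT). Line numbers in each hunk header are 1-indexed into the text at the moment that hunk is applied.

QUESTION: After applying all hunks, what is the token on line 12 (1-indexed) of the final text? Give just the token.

Answer: chg

Derivation:
Hunk 1: at line 3 remove [tkt,ejhqv] add [eon,dgkti,cbh] -> 13 lines: hnvix kmlzw scj eon dgkti cbh rmfu ctuyl fya kpuyk qkb chg vrus
Hunk 2: at line 2 remove [scj] add [upv] -> 13 lines: hnvix kmlzw upv eon dgkti cbh rmfu ctuyl fya kpuyk qkb chg vrus
Hunk 3: at line 2 remove [eon,dgkti,cbh] add [rlou,wjah,yhfb] -> 13 lines: hnvix kmlzw upv rlou wjah yhfb rmfu ctuyl fya kpuyk qkb chg vrus
Final line 12: chg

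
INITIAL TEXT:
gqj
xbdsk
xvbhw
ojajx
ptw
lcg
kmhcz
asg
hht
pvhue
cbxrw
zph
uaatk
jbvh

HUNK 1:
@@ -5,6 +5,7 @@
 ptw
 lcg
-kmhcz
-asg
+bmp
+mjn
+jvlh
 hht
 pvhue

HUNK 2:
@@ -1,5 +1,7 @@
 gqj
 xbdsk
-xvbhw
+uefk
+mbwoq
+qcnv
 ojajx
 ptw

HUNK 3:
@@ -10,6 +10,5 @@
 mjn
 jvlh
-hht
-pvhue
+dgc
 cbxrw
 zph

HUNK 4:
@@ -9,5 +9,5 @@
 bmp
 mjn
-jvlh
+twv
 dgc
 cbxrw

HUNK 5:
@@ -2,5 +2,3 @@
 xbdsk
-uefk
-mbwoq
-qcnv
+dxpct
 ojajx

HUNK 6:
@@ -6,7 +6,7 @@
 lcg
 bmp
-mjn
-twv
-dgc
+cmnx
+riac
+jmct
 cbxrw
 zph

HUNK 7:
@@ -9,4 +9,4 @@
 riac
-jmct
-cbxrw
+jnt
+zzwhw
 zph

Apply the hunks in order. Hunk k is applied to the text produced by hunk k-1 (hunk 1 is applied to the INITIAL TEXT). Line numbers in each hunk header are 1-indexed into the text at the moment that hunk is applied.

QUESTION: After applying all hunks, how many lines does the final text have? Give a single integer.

Hunk 1: at line 5 remove [kmhcz,asg] add [bmp,mjn,jvlh] -> 15 lines: gqj xbdsk xvbhw ojajx ptw lcg bmp mjn jvlh hht pvhue cbxrw zph uaatk jbvh
Hunk 2: at line 1 remove [xvbhw] add [uefk,mbwoq,qcnv] -> 17 lines: gqj xbdsk uefk mbwoq qcnv ojajx ptw lcg bmp mjn jvlh hht pvhue cbxrw zph uaatk jbvh
Hunk 3: at line 10 remove [hht,pvhue] add [dgc] -> 16 lines: gqj xbdsk uefk mbwoq qcnv ojajx ptw lcg bmp mjn jvlh dgc cbxrw zph uaatk jbvh
Hunk 4: at line 9 remove [jvlh] add [twv] -> 16 lines: gqj xbdsk uefk mbwoq qcnv ojajx ptw lcg bmp mjn twv dgc cbxrw zph uaatk jbvh
Hunk 5: at line 2 remove [uefk,mbwoq,qcnv] add [dxpct] -> 14 lines: gqj xbdsk dxpct ojajx ptw lcg bmp mjn twv dgc cbxrw zph uaatk jbvh
Hunk 6: at line 6 remove [mjn,twv,dgc] add [cmnx,riac,jmct] -> 14 lines: gqj xbdsk dxpct ojajx ptw lcg bmp cmnx riac jmct cbxrw zph uaatk jbvh
Hunk 7: at line 9 remove [jmct,cbxrw] add [jnt,zzwhw] -> 14 lines: gqj xbdsk dxpct ojajx ptw lcg bmp cmnx riac jnt zzwhw zph uaatk jbvh
Final line count: 14

Answer: 14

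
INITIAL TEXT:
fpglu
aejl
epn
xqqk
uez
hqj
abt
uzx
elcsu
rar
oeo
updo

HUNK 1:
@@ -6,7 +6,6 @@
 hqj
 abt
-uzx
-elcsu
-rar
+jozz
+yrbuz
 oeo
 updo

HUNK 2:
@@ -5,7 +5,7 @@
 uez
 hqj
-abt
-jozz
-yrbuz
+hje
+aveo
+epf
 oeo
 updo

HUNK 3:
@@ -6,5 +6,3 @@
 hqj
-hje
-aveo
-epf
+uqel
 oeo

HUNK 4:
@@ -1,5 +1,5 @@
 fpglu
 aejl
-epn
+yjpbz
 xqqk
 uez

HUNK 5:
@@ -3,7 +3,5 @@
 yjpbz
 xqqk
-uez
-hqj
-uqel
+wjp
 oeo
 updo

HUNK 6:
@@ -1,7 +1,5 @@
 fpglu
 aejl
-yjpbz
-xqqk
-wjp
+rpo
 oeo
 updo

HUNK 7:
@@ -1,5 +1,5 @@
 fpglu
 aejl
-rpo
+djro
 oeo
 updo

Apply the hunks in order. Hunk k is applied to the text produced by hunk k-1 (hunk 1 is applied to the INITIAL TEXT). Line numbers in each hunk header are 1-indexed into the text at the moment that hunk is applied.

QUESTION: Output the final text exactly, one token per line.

Answer: fpglu
aejl
djro
oeo
updo

Derivation:
Hunk 1: at line 6 remove [uzx,elcsu,rar] add [jozz,yrbuz] -> 11 lines: fpglu aejl epn xqqk uez hqj abt jozz yrbuz oeo updo
Hunk 2: at line 5 remove [abt,jozz,yrbuz] add [hje,aveo,epf] -> 11 lines: fpglu aejl epn xqqk uez hqj hje aveo epf oeo updo
Hunk 3: at line 6 remove [hje,aveo,epf] add [uqel] -> 9 lines: fpglu aejl epn xqqk uez hqj uqel oeo updo
Hunk 4: at line 1 remove [epn] add [yjpbz] -> 9 lines: fpglu aejl yjpbz xqqk uez hqj uqel oeo updo
Hunk 5: at line 3 remove [uez,hqj,uqel] add [wjp] -> 7 lines: fpglu aejl yjpbz xqqk wjp oeo updo
Hunk 6: at line 1 remove [yjpbz,xqqk,wjp] add [rpo] -> 5 lines: fpglu aejl rpo oeo updo
Hunk 7: at line 1 remove [rpo] add [djro] -> 5 lines: fpglu aejl djro oeo updo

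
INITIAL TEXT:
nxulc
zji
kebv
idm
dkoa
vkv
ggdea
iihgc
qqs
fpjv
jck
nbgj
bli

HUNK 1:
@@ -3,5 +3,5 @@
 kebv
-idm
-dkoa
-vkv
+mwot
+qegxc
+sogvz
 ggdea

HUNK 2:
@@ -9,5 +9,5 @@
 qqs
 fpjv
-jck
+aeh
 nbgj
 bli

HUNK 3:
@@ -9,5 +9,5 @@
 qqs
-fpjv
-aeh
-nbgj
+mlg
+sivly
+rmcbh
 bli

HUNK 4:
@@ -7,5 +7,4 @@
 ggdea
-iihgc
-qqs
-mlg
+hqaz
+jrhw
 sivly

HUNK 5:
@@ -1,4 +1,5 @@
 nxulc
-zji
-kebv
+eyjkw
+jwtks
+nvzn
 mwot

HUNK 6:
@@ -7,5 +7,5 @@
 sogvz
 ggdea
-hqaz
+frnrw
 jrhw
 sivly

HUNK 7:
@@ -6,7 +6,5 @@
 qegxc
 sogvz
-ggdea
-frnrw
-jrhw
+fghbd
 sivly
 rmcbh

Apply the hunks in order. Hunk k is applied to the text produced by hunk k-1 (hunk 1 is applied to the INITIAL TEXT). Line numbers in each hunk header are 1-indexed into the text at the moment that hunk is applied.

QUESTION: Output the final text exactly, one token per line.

Hunk 1: at line 3 remove [idm,dkoa,vkv] add [mwot,qegxc,sogvz] -> 13 lines: nxulc zji kebv mwot qegxc sogvz ggdea iihgc qqs fpjv jck nbgj bli
Hunk 2: at line 9 remove [jck] add [aeh] -> 13 lines: nxulc zji kebv mwot qegxc sogvz ggdea iihgc qqs fpjv aeh nbgj bli
Hunk 3: at line 9 remove [fpjv,aeh,nbgj] add [mlg,sivly,rmcbh] -> 13 lines: nxulc zji kebv mwot qegxc sogvz ggdea iihgc qqs mlg sivly rmcbh bli
Hunk 4: at line 7 remove [iihgc,qqs,mlg] add [hqaz,jrhw] -> 12 lines: nxulc zji kebv mwot qegxc sogvz ggdea hqaz jrhw sivly rmcbh bli
Hunk 5: at line 1 remove [zji,kebv] add [eyjkw,jwtks,nvzn] -> 13 lines: nxulc eyjkw jwtks nvzn mwot qegxc sogvz ggdea hqaz jrhw sivly rmcbh bli
Hunk 6: at line 7 remove [hqaz] add [frnrw] -> 13 lines: nxulc eyjkw jwtks nvzn mwot qegxc sogvz ggdea frnrw jrhw sivly rmcbh bli
Hunk 7: at line 6 remove [ggdea,frnrw,jrhw] add [fghbd] -> 11 lines: nxulc eyjkw jwtks nvzn mwot qegxc sogvz fghbd sivly rmcbh bli

Answer: nxulc
eyjkw
jwtks
nvzn
mwot
qegxc
sogvz
fghbd
sivly
rmcbh
bli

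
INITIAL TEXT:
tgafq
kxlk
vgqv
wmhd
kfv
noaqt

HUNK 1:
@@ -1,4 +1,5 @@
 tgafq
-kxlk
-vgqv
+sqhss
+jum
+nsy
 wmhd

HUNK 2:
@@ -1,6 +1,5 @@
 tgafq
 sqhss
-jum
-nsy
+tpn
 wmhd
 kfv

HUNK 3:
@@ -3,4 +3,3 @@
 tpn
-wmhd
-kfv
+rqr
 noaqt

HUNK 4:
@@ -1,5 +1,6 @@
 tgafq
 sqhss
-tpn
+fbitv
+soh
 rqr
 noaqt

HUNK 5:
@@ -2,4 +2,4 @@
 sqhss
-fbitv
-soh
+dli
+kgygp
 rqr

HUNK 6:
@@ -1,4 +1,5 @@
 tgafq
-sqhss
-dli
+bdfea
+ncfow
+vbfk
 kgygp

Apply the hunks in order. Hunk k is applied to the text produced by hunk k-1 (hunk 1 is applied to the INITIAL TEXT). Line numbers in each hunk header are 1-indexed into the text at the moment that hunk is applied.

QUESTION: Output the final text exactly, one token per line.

Hunk 1: at line 1 remove [kxlk,vgqv] add [sqhss,jum,nsy] -> 7 lines: tgafq sqhss jum nsy wmhd kfv noaqt
Hunk 2: at line 1 remove [jum,nsy] add [tpn] -> 6 lines: tgafq sqhss tpn wmhd kfv noaqt
Hunk 3: at line 3 remove [wmhd,kfv] add [rqr] -> 5 lines: tgafq sqhss tpn rqr noaqt
Hunk 4: at line 1 remove [tpn] add [fbitv,soh] -> 6 lines: tgafq sqhss fbitv soh rqr noaqt
Hunk 5: at line 2 remove [fbitv,soh] add [dli,kgygp] -> 6 lines: tgafq sqhss dli kgygp rqr noaqt
Hunk 6: at line 1 remove [sqhss,dli] add [bdfea,ncfow,vbfk] -> 7 lines: tgafq bdfea ncfow vbfk kgygp rqr noaqt

Answer: tgafq
bdfea
ncfow
vbfk
kgygp
rqr
noaqt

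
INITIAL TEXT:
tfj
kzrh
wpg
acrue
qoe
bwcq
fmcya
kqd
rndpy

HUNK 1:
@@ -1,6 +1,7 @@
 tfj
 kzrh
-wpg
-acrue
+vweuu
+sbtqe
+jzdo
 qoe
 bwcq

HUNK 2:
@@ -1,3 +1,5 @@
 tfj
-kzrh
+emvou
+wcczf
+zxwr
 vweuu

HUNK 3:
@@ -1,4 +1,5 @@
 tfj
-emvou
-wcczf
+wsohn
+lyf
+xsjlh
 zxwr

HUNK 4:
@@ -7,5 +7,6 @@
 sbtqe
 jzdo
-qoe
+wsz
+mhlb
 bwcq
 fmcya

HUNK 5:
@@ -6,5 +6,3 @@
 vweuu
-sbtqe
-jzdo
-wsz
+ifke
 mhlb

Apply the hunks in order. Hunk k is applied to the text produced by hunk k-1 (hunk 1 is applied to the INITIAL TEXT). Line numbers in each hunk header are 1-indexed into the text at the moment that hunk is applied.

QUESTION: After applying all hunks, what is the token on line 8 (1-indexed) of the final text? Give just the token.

Hunk 1: at line 1 remove [wpg,acrue] add [vweuu,sbtqe,jzdo] -> 10 lines: tfj kzrh vweuu sbtqe jzdo qoe bwcq fmcya kqd rndpy
Hunk 2: at line 1 remove [kzrh] add [emvou,wcczf,zxwr] -> 12 lines: tfj emvou wcczf zxwr vweuu sbtqe jzdo qoe bwcq fmcya kqd rndpy
Hunk 3: at line 1 remove [emvou,wcczf] add [wsohn,lyf,xsjlh] -> 13 lines: tfj wsohn lyf xsjlh zxwr vweuu sbtqe jzdo qoe bwcq fmcya kqd rndpy
Hunk 4: at line 7 remove [qoe] add [wsz,mhlb] -> 14 lines: tfj wsohn lyf xsjlh zxwr vweuu sbtqe jzdo wsz mhlb bwcq fmcya kqd rndpy
Hunk 5: at line 6 remove [sbtqe,jzdo,wsz] add [ifke] -> 12 lines: tfj wsohn lyf xsjlh zxwr vweuu ifke mhlb bwcq fmcya kqd rndpy
Final line 8: mhlb

Answer: mhlb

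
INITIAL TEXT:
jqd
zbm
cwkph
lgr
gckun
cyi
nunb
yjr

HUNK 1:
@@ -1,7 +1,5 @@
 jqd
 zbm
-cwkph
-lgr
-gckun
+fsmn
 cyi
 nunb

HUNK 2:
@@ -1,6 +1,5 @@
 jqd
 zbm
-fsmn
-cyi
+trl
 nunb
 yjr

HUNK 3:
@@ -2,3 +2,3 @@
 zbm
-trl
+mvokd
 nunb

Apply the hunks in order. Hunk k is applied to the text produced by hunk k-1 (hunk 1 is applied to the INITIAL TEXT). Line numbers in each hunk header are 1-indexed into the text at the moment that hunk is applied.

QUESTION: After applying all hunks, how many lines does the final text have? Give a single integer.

Answer: 5

Derivation:
Hunk 1: at line 1 remove [cwkph,lgr,gckun] add [fsmn] -> 6 lines: jqd zbm fsmn cyi nunb yjr
Hunk 2: at line 1 remove [fsmn,cyi] add [trl] -> 5 lines: jqd zbm trl nunb yjr
Hunk 3: at line 2 remove [trl] add [mvokd] -> 5 lines: jqd zbm mvokd nunb yjr
Final line count: 5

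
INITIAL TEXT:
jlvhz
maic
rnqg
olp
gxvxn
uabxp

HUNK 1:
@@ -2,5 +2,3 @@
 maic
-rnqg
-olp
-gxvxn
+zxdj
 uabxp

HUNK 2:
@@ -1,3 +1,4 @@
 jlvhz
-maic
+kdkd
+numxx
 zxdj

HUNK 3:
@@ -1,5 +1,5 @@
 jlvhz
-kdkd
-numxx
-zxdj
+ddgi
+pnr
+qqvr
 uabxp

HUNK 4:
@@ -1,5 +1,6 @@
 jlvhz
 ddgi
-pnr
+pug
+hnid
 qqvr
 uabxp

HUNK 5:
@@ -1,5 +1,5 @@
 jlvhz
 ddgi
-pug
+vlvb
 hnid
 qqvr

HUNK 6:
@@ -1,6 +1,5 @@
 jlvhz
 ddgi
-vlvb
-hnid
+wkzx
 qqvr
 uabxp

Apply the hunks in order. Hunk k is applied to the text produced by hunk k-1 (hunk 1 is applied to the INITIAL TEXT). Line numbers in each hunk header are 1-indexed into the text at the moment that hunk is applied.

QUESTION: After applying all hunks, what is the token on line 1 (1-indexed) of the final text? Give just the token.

Hunk 1: at line 2 remove [rnqg,olp,gxvxn] add [zxdj] -> 4 lines: jlvhz maic zxdj uabxp
Hunk 2: at line 1 remove [maic] add [kdkd,numxx] -> 5 lines: jlvhz kdkd numxx zxdj uabxp
Hunk 3: at line 1 remove [kdkd,numxx,zxdj] add [ddgi,pnr,qqvr] -> 5 lines: jlvhz ddgi pnr qqvr uabxp
Hunk 4: at line 1 remove [pnr] add [pug,hnid] -> 6 lines: jlvhz ddgi pug hnid qqvr uabxp
Hunk 5: at line 1 remove [pug] add [vlvb] -> 6 lines: jlvhz ddgi vlvb hnid qqvr uabxp
Hunk 6: at line 1 remove [vlvb,hnid] add [wkzx] -> 5 lines: jlvhz ddgi wkzx qqvr uabxp
Final line 1: jlvhz

Answer: jlvhz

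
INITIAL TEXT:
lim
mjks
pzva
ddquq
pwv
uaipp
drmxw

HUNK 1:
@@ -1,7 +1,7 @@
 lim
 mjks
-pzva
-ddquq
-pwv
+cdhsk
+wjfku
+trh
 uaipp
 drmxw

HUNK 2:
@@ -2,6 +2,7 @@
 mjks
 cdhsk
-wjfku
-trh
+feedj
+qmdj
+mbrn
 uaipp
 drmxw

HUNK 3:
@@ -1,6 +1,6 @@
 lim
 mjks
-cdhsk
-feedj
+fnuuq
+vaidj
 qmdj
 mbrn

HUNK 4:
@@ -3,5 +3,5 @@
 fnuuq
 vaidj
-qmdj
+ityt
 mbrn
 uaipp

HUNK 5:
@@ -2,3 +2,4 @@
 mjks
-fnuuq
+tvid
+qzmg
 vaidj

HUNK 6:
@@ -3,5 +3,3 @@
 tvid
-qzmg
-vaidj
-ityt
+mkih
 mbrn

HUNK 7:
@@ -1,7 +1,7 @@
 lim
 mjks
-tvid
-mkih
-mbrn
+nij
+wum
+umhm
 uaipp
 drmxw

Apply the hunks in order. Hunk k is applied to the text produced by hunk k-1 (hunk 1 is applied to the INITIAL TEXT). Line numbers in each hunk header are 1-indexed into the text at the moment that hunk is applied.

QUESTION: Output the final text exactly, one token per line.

Hunk 1: at line 1 remove [pzva,ddquq,pwv] add [cdhsk,wjfku,trh] -> 7 lines: lim mjks cdhsk wjfku trh uaipp drmxw
Hunk 2: at line 2 remove [wjfku,trh] add [feedj,qmdj,mbrn] -> 8 lines: lim mjks cdhsk feedj qmdj mbrn uaipp drmxw
Hunk 3: at line 1 remove [cdhsk,feedj] add [fnuuq,vaidj] -> 8 lines: lim mjks fnuuq vaidj qmdj mbrn uaipp drmxw
Hunk 4: at line 3 remove [qmdj] add [ityt] -> 8 lines: lim mjks fnuuq vaidj ityt mbrn uaipp drmxw
Hunk 5: at line 2 remove [fnuuq] add [tvid,qzmg] -> 9 lines: lim mjks tvid qzmg vaidj ityt mbrn uaipp drmxw
Hunk 6: at line 3 remove [qzmg,vaidj,ityt] add [mkih] -> 7 lines: lim mjks tvid mkih mbrn uaipp drmxw
Hunk 7: at line 1 remove [tvid,mkih,mbrn] add [nij,wum,umhm] -> 7 lines: lim mjks nij wum umhm uaipp drmxw

Answer: lim
mjks
nij
wum
umhm
uaipp
drmxw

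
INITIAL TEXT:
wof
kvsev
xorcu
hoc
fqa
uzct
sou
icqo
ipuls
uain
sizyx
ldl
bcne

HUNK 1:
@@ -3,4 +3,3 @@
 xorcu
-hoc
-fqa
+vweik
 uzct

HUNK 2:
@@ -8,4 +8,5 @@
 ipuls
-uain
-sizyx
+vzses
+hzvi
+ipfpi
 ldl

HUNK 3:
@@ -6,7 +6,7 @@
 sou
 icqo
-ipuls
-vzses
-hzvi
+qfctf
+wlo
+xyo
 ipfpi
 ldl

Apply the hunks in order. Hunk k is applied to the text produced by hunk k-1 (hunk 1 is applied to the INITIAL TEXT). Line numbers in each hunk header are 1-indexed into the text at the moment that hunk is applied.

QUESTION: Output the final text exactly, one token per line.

Hunk 1: at line 3 remove [hoc,fqa] add [vweik] -> 12 lines: wof kvsev xorcu vweik uzct sou icqo ipuls uain sizyx ldl bcne
Hunk 2: at line 8 remove [uain,sizyx] add [vzses,hzvi,ipfpi] -> 13 lines: wof kvsev xorcu vweik uzct sou icqo ipuls vzses hzvi ipfpi ldl bcne
Hunk 3: at line 6 remove [ipuls,vzses,hzvi] add [qfctf,wlo,xyo] -> 13 lines: wof kvsev xorcu vweik uzct sou icqo qfctf wlo xyo ipfpi ldl bcne

Answer: wof
kvsev
xorcu
vweik
uzct
sou
icqo
qfctf
wlo
xyo
ipfpi
ldl
bcne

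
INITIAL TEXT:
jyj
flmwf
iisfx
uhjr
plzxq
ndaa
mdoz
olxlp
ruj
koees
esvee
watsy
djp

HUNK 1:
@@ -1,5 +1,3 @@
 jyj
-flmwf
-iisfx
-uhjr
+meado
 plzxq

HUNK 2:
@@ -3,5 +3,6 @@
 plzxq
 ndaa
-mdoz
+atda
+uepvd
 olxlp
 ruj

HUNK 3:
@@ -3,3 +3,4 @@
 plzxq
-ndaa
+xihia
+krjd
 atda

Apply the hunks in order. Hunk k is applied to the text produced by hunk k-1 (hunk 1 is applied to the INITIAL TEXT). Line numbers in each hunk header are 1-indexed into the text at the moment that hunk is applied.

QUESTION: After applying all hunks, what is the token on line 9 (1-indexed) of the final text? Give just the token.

Answer: ruj

Derivation:
Hunk 1: at line 1 remove [flmwf,iisfx,uhjr] add [meado] -> 11 lines: jyj meado plzxq ndaa mdoz olxlp ruj koees esvee watsy djp
Hunk 2: at line 3 remove [mdoz] add [atda,uepvd] -> 12 lines: jyj meado plzxq ndaa atda uepvd olxlp ruj koees esvee watsy djp
Hunk 3: at line 3 remove [ndaa] add [xihia,krjd] -> 13 lines: jyj meado plzxq xihia krjd atda uepvd olxlp ruj koees esvee watsy djp
Final line 9: ruj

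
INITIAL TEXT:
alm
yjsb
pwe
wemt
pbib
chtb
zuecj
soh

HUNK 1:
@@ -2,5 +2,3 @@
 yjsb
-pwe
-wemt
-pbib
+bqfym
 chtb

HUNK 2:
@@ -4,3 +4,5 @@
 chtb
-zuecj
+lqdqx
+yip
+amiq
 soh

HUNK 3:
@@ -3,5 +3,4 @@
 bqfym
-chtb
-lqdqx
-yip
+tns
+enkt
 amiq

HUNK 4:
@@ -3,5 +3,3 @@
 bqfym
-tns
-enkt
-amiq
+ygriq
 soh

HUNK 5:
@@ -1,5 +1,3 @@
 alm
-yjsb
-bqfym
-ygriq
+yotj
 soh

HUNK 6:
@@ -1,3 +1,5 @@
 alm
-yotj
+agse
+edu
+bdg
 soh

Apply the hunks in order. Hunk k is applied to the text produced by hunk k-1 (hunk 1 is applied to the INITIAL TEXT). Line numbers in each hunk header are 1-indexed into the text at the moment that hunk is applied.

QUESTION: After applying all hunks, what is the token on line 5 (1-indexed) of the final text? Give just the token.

Answer: soh

Derivation:
Hunk 1: at line 2 remove [pwe,wemt,pbib] add [bqfym] -> 6 lines: alm yjsb bqfym chtb zuecj soh
Hunk 2: at line 4 remove [zuecj] add [lqdqx,yip,amiq] -> 8 lines: alm yjsb bqfym chtb lqdqx yip amiq soh
Hunk 3: at line 3 remove [chtb,lqdqx,yip] add [tns,enkt] -> 7 lines: alm yjsb bqfym tns enkt amiq soh
Hunk 4: at line 3 remove [tns,enkt,amiq] add [ygriq] -> 5 lines: alm yjsb bqfym ygriq soh
Hunk 5: at line 1 remove [yjsb,bqfym,ygriq] add [yotj] -> 3 lines: alm yotj soh
Hunk 6: at line 1 remove [yotj] add [agse,edu,bdg] -> 5 lines: alm agse edu bdg soh
Final line 5: soh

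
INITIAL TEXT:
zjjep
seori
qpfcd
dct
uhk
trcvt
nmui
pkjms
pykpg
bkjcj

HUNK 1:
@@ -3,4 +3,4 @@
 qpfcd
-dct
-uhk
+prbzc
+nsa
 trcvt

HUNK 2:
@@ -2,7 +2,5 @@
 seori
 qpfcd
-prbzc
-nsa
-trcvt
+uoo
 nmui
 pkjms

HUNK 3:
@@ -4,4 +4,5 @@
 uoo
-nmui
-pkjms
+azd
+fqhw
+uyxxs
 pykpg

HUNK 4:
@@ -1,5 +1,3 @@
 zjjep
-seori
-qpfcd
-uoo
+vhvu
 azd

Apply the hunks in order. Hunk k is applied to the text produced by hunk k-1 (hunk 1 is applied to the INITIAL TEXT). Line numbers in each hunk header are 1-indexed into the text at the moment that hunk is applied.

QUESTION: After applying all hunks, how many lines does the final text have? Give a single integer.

Answer: 7

Derivation:
Hunk 1: at line 3 remove [dct,uhk] add [prbzc,nsa] -> 10 lines: zjjep seori qpfcd prbzc nsa trcvt nmui pkjms pykpg bkjcj
Hunk 2: at line 2 remove [prbzc,nsa,trcvt] add [uoo] -> 8 lines: zjjep seori qpfcd uoo nmui pkjms pykpg bkjcj
Hunk 3: at line 4 remove [nmui,pkjms] add [azd,fqhw,uyxxs] -> 9 lines: zjjep seori qpfcd uoo azd fqhw uyxxs pykpg bkjcj
Hunk 4: at line 1 remove [seori,qpfcd,uoo] add [vhvu] -> 7 lines: zjjep vhvu azd fqhw uyxxs pykpg bkjcj
Final line count: 7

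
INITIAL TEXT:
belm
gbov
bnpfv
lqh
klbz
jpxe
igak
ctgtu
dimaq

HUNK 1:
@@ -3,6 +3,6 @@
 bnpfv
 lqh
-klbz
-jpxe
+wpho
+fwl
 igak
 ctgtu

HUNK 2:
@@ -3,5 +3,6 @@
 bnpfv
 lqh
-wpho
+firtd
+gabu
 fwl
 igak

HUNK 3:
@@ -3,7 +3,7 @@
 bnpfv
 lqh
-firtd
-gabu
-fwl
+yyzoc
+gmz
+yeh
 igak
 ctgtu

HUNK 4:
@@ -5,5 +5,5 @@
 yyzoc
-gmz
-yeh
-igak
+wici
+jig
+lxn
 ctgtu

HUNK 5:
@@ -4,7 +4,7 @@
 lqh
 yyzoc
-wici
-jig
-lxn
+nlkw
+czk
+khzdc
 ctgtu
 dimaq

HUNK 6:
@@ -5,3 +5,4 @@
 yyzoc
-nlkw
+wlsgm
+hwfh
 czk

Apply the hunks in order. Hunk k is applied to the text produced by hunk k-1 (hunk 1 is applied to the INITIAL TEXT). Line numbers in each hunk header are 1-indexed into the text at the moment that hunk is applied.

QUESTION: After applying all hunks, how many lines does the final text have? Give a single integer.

Hunk 1: at line 3 remove [klbz,jpxe] add [wpho,fwl] -> 9 lines: belm gbov bnpfv lqh wpho fwl igak ctgtu dimaq
Hunk 2: at line 3 remove [wpho] add [firtd,gabu] -> 10 lines: belm gbov bnpfv lqh firtd gabu fwl igak ctgtu dimaq
Hunk 3: at line 3 remove [firtd,gabu,fwl] add [yyzoc,gmz,yeh] -> 10 lines: belm gbov bnpfv lqh yyzoc gmz yeh igak ctgtu dimaq
Hunk 4: at line 5 remove [gmz,yeh,igak] add [wici,jig,lxn] -> 10 lines: belm gbov bnpfv lqh yyzoc wici jig lxn ctgtu dimaq
Hunk 5: at line 4 remove [wici,jig,lxn] add [nlkw,czk,khzdc] -> 10 lines: belm gbov bnpfv lqh yyzoc nlkw czk khzdc ctgtu dimaq
Hunk 6: at line 5 remove [nlkw] add [wlsgm,hwfh] -> 11 lines: belm gbov bnpfv lqh yyzoc wlsgm hwfh czk khzdc ctgtu dimaq
Final line count: 11

Answer: 11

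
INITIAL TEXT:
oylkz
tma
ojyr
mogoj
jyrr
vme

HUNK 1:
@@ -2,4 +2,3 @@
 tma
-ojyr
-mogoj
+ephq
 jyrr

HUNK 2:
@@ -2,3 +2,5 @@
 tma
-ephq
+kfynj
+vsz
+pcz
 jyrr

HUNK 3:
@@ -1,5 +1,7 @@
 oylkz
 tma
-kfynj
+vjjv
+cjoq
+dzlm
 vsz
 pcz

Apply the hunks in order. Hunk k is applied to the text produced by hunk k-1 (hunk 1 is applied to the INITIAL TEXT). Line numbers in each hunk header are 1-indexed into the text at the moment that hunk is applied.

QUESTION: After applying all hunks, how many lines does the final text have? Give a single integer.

Hunk 1: at line 2 remove [ojyr,mogoj] add [ephq] -> 5 lines: oylkz tma ephq jyrr vme
Hunk 2: at line 2 remove [ephq] add [kfynj,vsz,pcz] -> 7 lines: oylkz tma kfynj vsz pcz jyrr vme
Hunk 3: at line 1 remove [kfynj] add [vjjv,cjoq,dzlm] -> 9 lines: oylkz tma vjjv cjoq dzlm vsz pcz jyrr vme
Final line count: 9

Answer: 9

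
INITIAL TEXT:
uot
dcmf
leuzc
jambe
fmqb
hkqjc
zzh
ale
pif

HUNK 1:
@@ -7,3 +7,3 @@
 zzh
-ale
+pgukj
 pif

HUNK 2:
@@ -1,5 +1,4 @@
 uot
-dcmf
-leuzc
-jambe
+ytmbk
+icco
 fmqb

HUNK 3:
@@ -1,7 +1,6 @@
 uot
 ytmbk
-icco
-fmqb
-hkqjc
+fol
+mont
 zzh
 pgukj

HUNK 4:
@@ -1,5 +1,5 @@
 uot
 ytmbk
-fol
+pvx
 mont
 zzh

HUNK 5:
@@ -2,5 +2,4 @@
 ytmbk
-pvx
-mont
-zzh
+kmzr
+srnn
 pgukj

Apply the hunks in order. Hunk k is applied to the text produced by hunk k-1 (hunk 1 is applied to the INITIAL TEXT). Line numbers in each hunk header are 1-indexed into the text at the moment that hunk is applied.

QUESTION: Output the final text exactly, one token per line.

Hunk 1: at line 7 remove [ale] add [pgukj] -> 9 lines: uot dcmf leuzc jambe fmqb hkqjc zzh pgukj pif
Hunk 2: at line 1 remove [dcmf,leuzc,jambe] add [ytmbk,icco] -> 8 lines: uot ytmbk icco fmqb hkqjc zzh pgukj pif
Hunk 3: at line 1 remove [icco,fmqb,hkqjc] add [fol,mont] -> 7 lines: uot ytmbk fol mont zzh pgukj pif
Hunk 4: at line 1 remove [fol] add [pvx] -> 7 lines: uot ytmbk pvx mont zzh pgukj pif
Hunk 5: at line 2 remove [pvx,mont,zzh] add [kmzr,srnn] -> 6 lines: uot ytmbk kmzr srnn pgukj pif

Answer: uot
ytmbk
kmzr
srnn
pgukj
pif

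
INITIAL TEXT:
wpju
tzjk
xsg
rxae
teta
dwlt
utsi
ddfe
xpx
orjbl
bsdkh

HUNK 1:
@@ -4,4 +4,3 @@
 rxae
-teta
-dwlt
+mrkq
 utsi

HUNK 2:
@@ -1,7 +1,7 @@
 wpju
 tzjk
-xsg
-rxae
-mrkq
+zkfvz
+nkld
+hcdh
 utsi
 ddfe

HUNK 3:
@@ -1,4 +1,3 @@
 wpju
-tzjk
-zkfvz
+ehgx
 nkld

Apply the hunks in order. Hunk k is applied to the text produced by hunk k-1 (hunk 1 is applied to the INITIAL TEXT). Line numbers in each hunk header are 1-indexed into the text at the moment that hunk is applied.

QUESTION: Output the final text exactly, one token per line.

Hunk 1: at line 4 remove [teta,dwlt] add [mrkq] -> 10 lines: wpju tzjk xsg rxae mrkq utsi ddfe xpx orjbl bsdkh
Hunk 2: at line 1 remove [xsg,rxae,mrkq] add [zkfvz,nkld,hcdh] -> 10 lines: wpju tzjk zkfvz nkld hcdh utsi ddfe xpx orjbl bsdkh
Hunk 3: at line 1 remove [tzjk,zkfvz] add [ehgx] -> 9 lines: wpju ehgx nkld hcdh utsi ddfe xpx orjbl bsdkh

Answer: wpju
ehgx
nkld
hcdh
utsi
ddfe
xpx
orjbl
bsdkh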